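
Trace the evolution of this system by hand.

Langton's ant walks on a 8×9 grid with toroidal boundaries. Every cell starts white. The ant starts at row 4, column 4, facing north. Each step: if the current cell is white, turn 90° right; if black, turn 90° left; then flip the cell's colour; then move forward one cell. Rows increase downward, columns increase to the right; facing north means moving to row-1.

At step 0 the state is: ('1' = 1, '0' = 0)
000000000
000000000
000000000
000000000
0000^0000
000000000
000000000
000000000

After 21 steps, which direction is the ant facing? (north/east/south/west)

gen 0: 000000000
000000000
000000000
000000000
0000^0000
000000000
000000000
000000000
gen 1: 000000000
000000000
000000000
000000000
00001>000
000000000
000000000
000000000
gen 2: 000000000
000000000
000000000
000000000
000011000
00000v000
000000000
000000000
gen 3: 000000000
000000000
000000000
000000000
000011000
0000<1000
000000000
000000000
gen 4: 000000000
000000000
000000000
000000000
0000^1000
000011000
000000000
000000000
gen 5: 000000000
000000000
000000000
000000000
000<01000
000011000
000000000
000000000
gen 6: 000000000
000000000
000000000
000^00000
000101000
000011000
000000000
000000000
gen 7: 000000000
000000000
000000000
0001>0000
000101000
000011000
000000000
000000000
gen 8: 000000000
000000000
000000000
000110000
0001v1000
000011000
000000000
000000000
gen 9: 000000000
000000000
000000000
000110000
000<11000
000011000
000000000
000000000
gen 10: 000000000
000000000
000000000
000110000
000011000
000v11000
000000000
000000000
gen 11: 000000000
000000000
000000000
000110000
000011000
00<111000
000000000
000000000
gen 12: 000000000
000000000
000000000
000110000
00^011000
001111000
000000000
000000000
gen 13: 000000000
000000000
000000000
000110000
001>11000
001111000
000000000
000000000
gen 14: 000000000
000000000
000000000
000110000
001111000
001v11000
000000000
000000000
gen 15: 000000000
000000000
000000000
000110000
001111000
0010>1000
000000000
000000000
gen 16: 000000000
000000000
000000000
000110000
0011^1000
001001000
000000000
000000000
gen 17: 000000000
000000000
000000000
000110000
001<01000
001001000
000000000
000000000
gen 18: 000000000
000000000
000000000
000110000
001001000
001v01000
000000000
000000000
gen 19: 000000000
000000000
000000000
000110000
001001000
00<101000
000000000
000000000
gen 20: 000000000
000000000
000000000
000110000
001001000
000101000
00v000000
000000000
gen 21: 000000000
000000000
000000000
000110000
001001000
000101000
0<1000000
000000000

west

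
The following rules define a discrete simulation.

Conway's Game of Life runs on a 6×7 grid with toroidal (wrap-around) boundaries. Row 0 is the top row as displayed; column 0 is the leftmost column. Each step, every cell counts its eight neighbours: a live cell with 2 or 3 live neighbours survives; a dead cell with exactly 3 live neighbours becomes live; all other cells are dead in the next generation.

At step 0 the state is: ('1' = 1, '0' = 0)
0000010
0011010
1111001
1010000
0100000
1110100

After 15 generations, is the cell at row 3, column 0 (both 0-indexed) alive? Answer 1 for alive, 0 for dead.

0

step 0: 0000010
0011010
1111001
1010000
0100000
1110100
step 1: 0000011
1001010
1000101
0001001
0001000
1110000
step 2: 0010110
1000000
1001100
1001111
1101000
1110001
step 3: 0011010
0100011
1101000
0000010
0001000
0000111
step 4: 1011000
0101011
1110110
0010100
0000001
0010011
step 5: 1001000
0000010
1000000
1010101
0001001
1111011
step 6: 1001010
0000001
1100010
1101011
0000000
0101010
step 7: 1010010
0100110
0110110
0110110
0100010
0010001
step 8: 1011110
1000000
1000001
1000001
1101111
1010011
step 9: 1011110
1001110
0100000
0000100
0011100
0000000
step 10: 0110010
1000010
0001010
0010100
0001100
0100010
step 11: 1110110
0110010
0001011
0010010
0011110
0101010
step 12: 1000010
0000000
0101011
0010000
0100011
1000000
step 13: 0000001
1000110
0010000
0110100
1100001
1100010
step 14: 0100100
0000011
0010110
0011000
0000011
0100010
step 15: 1000101
0001001
0010111
0011001
0010111
1000111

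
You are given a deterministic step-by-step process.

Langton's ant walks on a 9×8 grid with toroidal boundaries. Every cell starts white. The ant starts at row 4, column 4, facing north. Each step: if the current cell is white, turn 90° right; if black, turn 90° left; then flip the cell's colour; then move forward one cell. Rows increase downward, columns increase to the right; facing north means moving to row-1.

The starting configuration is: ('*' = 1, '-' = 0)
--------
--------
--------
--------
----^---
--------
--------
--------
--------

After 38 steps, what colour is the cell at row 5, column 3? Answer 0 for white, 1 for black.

0

step 0: --------
--------
--------
--------
----^---
--------
--------
--------
--------
step 1: --------
--------
--------
--------
----*>--
--------
--------
--------
--------
step 2: --------
--------
--------
--------
----**--
-----v--
--------
--------
--------
step 3: --------
--------
--------
--------
----**--
----<*--
--------
--------
--------
step 4: --------
--------
--------
--------
----^*--
----**--
--------
--------
--------
step 5: --------
--------
--------
--------
---<-*--
----**--
--------
--------
--------
step 6: --------
--------
--------
---^----
---*-*--
----**--
--------
--------
--------
step 7: --------
--------
--------
---*>---
---*-*--
----**--
--------
--------
--------
step 8: --------
--------
--------
---**---
---*v*--
----**--
--------
--------
--------
step 9: --------
--------
--------
---**---
---<**--
----**--
--------
--------
--------
step 10: --------
--------
--------
---**---
----**--
---v**--
--------
--------
--------
step 11: --------
--------
--------
---**---
----**--
--<***--
--------
--------
--------
step 12: --------
--------
--------
---**---
--^-**--
--****--
--------
--------
--------
step 13: --------
--------
--------
---**---
--*>**--
--****--
--------
--------
--------
step 14: --------
--------
--------
---**---
--****--
--*v**--
--------
--------
--------
step 15: --------
--------
--------
---**---
--****--
--*->*--
--------
--------
--------
step 16: --------
--------
--------
---**---
--**^*--
--*--*--
--------
--------
--------
step 17: --------
--------
--------
---**---
--*<-*--
--*--*--
--------
--------
--------
step 18: --------
--------
--------
---**---
--*--*--
--*v-*--
--------
--------
--------
step 19: --------
--------
--------
---**---
--*--*--
--<*-*--
--------
--------
--------
step 20: --------
--------
--------
---**---
--*--*--
---*-*--
--v-----
--------
--------
step 21: --------
--------
--------
---**---
--*--*--
---*-*--
-<*-----
--------
--------
step 22: --------
--------
--------
---**---
--*--*--
-^-*-*--
-**-----
--------
--------
step 23: --------
--------
--------
---**---
--*--*--
-*>*-*--
-**-----
--------
--------
step 24: --------
--------
--------
---**---
--*--*--
-***-*--
-*v-----
--------
--------
step 25: --------
--------
--------
---**---
--*--*--
-***-*--
-*->----
--------
--------
step 26: --------
--------
--------
---**---
--*--*--
-***-*--
-*-*----
---v----
--------
step 27: --------
--------
--------
---**---
--*--*--
-***-*--
-*-*----
--<*----
--------
step 28: --------
--------
--------
---**---
--*--*--
-***-*--
-*^*----
--**----
--------
step 29: --------
--------
--------
---**---
--*--*--
-***-*--
-**>----
--**----
--------
step 30: --------
--------
--------
---**---
--*--*--
-**^-*--
-**-----
--**----
--------
step 31: --------
--------
--------
---**---
--*--*--
-*<--*--
-**-----
--**----
--------
step 32: --------
--------
--------
---**---
--*--*--
-*---*--
-*v-----
--**----
--------
step 33: --------
--------
--------
---**---
--*--*--
-*---*--
-*->----
--**----
--------
step 34: --------
--------
--------
---**---
--*--*--
-*---*--
-*-*----
--*v----
--------
step 35: --------
--------
--------
---**---
--*--*--
-*---*--
-*-*----
--*->---
--------
step 36: --------
--------
--------
---**---
--*--*--
-*---*--
-*-*----
--*-*---
----v---
step 37: --------
--------
--------
---**---
--*--*--
-*---*--
-*-*----
--*-*---
---<*---
step 38: --------
--------
--------
---**---
--*--*--
-*---*--
-*-*----
--*^*---
---**---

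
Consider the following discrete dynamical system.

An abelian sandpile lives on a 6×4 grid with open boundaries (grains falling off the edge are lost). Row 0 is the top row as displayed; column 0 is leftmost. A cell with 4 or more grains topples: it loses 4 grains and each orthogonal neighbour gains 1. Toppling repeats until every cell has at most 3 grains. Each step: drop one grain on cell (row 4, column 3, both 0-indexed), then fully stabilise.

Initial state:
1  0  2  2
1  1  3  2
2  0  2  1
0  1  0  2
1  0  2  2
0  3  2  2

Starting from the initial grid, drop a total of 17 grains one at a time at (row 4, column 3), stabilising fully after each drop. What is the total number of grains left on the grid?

35

gen 0: 1  0  2  2
1  1  3  2
2  0  2  1
0  1  0  2
1  0  2  2
0  3  2  2
gen 1: 1  0  2  2
1  1  3  2
2  0  2  1
0  1  0  2
1  0  2  3
0  3  2  2
gen 2: 1  0  2  2
1  1  3  2
2  0  2  1
0  1  0  3
1  0  3  0
0  3  2  3
gen 3: 1  0  2  2
1  1  3  2
2  0  2  1
0  1  0  3
1  0  3  1
0  3  2  3
gen 4: 1  0  2  2
1  1  3  2
2  0  2  1
0  1  0  3
1  0  3  2
0  3  2  3
gen 5: 1  0  2  2
1  1  3  2
2  0  2  1
0  1  0  3
1  0  3  3
0  3  2  3
gen 6: 1  0  2  2
1  1  3  2
2  0  2  2
0  1  2  0
1  2  1  3
1  0  1  1
gen 7: 1  0  2  2
1  1  3  2
2  0  2  2
0  1  2  1
1  2  2  0
1  0  1  2
gen 8: 1  0  2  2
1  1  3  2
2  0  2  2
0  1  2  1
1  2  2  1
1  0  1  2
gen 9: 1  0  2  2
1  1  3  2
2  0  2  2
0  1  2  1
1  2  2  2
1  0  1  2
gen 10: 1  0  2  2
1  1  3  2
2  0  2  2
0  1  2  1
1  2  2  3
1  0  1  2
gen 11: 1  0  2  2
1  1  3  2
2  0  2  2
0  1  2  2
1  2  3  0
1  0  1  3
gen 12: 1  0  2  2
1  1  3  2
2  0  2  2
0  1  2  2
1  2  3  1
1  0  1  3
gen 13: 1  0  2  2
1  1  3  2
2  0  2  2
0  1  2  2
1  2  3  2
1  0  1  3
gen 14: 1  0  2  2
1  1  3  2
2  0  2  2
0  1  2  2
1  2  3  3
1  0  1  3
gen 15: 1  0  2  2
1  1  3  2
2  0  2  2
0  1  3  3
1  3  0  2
1  0  3  0
gen 16: 1  0  2  2
1  1  3  2
2  0  2  2
0  1  3  3
1  3  0  3
1  0  3  0
gen 17: 1  0  2  2
1  1  3  2
2  0  3  3
0  2  0  1
1  3  2  1
1  0  3  1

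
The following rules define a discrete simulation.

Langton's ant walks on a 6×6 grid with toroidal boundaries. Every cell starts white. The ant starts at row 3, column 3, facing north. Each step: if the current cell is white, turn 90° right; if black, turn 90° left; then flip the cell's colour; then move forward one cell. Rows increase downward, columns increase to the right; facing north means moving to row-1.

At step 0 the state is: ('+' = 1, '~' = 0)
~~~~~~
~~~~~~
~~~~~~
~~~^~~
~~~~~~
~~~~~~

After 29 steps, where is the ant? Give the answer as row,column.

0) ~~~~~~
~~~~~~
~~~~~~
~~~^~~
~~~~~~
~~~~~~
1) ~~~~~~
~~~~~~
~~~~~~
~~~+>~
~~~~~~
~~~~~~
2) ~~~~~~
~~~~~~
~~~~~~
~~~++~
~~~~v~
~~~~~~
3) ~~~~~~
~~~~~~
~~~~~~
~~~++~
~~~<+~
~~~~~~
4) ~~~~~~
~~~~~~
~~~~~~
~~~^+~
~~~++~
~~~~~~
5) ~~~~~~
~~~~~~
~~~~~~
~~<~+~
~~~++~
~~~~~~
6) ~~~~~~
~~~~~~
~~^~~~
~~+~+~
~~~++~
~~~~~~
7) ~~~~~~
~~~~~~
~~+>~~
~~+~+~
~~~++~
~~~~~~
8) ~~~~~~
~~~~~~
~~++~~
~~+v+~
~~~++~
~~~~~~
9) ~~~~~~
~~~~~~
~~++~~
~~<++~
~~~++~
~~~~~~
10) ~~~~~~
~~~~~~
~~++~~
~~~++~
~~v++~
~~~~~~
11) ~~~~~~
~~~~~~
~~++~~
~~~++~
~<+++~
~~~~~~
12) ~~~~~~
~~~~~~
~~++~~
~^~++~
~++++~
~~~~~~
13) ~~~~~~
~~~~~~
~~++~~
~+>++~
~++++~
~~~~~~
14) ~~~~~~
~~~~~~
~~++~~
~++++~
~+v++~
~~~~~~
15) ~~~~~~
~~~~~~
~~++~~
~++++~
~+~>+~
~~~~~~
16) ~~~~~~
~~~~~~
~~++~~
~++^+~
~+~~+~
~~~~~~
17) ~~~~~~
~~~~~~
~~++~~
~+<~+~
~+~~+~
~~~~~~
18) ~~~~~~
~~~~~~
~~++~~
~+~~+~
~+v~+~
~~~~~~
19) ~~~~~~
~~~~~~
~~++~~
~+~~+~
~<+~+~
~~~~~~
20) ~~~~~~
~~~~~~
~~++~~
~+~~+~
~~+~+~
~v~~~~
21) ~~~~~~
~~~~~~
~~++~~
~+~~+~
~~+~+~
<+~~~~
22) ~~~~~~
~~~~~~
~~++~~
~+~~+~
^~+~+~
++~~~~
23) ~~~~~~
~~~~~~
~~++~~
~+~~+~
+>+~+~
++~~~~
24) ~~~~~~
~~~~~~
~~++~~
~+~~+~
+++~+~
+v~~~~
25) ~~~~~~
~~~~~~
~~++~~
~+~~+~
+++~+~
+~>~~~
26) ~~v~~~
~~~~~~
~~++~~
~+~~+~
+++~+~
+~+~~~
27) ~<+~~~
~~~~~~
~~++~~
~+~~+~
+++~+~
+~+~~~
28) ~++~~~
~~~~~~
~~++~~
~+~~+~
+++~+~
+^+~~~
29) ~++~~~
~~~~~~
~~++~~
~+~~+~
+++~+~
++>~~~

5,2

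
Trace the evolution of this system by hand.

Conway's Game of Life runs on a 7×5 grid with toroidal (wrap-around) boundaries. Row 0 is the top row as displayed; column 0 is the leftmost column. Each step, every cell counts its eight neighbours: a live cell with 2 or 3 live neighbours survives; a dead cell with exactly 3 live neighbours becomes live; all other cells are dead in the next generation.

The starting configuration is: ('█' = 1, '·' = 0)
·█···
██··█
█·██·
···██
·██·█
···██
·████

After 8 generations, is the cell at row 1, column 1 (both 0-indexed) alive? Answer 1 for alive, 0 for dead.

t=0: ·█···
██··█
█·██·
···██
·██·█
···██
·████
t=1: ·····
···██
··█··
·····
··█··
·····
·█··█
t=2: █··██
···█·
···█·
·····
·····
·····
·····
t=3: ···██
··██·
·····
·····
·····
·····
····█
t=4: ··█·█
··███
·····
·····
·····
·····
···██
t=5: █·█··
··█·█
···█·
·····
·····
·····
···██
t=6: ███··
·██·█
···█·
·····
·····
·····
···██
t=7: ·····
····█
··██·
·····
·····
·····
█████
t=8: ·██··
···█·
···█·
·····
·····
█████
█████

0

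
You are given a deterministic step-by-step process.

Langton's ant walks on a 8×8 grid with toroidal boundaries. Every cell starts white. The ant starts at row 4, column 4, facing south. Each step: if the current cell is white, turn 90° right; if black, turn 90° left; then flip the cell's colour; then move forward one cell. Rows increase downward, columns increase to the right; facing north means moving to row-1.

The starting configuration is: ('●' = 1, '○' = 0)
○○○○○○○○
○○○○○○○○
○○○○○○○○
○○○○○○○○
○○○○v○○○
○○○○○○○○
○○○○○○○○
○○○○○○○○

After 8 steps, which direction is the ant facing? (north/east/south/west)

north

gen 0: ○○○○○○○○
○○○○○○○○
○○○○○○○○
○○○○○○○○
○○○○v○○○
○○○○○○○○
○○○○○○○○
○○○○○○○○
gen 1: ○○○○○○○○
○○○○○○○○
○○○○○○○○
○○○○○○○○
○○○<●○○○
○○○○○○○○
○○○○○○○○
○○○○○○○○
gen 2: ○○○○○○○○
○○○○○○○○
○○○○○○○○
○○○^○○○○
○○○●●○○○
○○○○○○○○
○○○○○○○○
○○○○○○○○
gen 3: ○○○○○○○○
○○○○○○○○
○○○○○○○○
○○○●>○○○
○○○●●○○○
○○○○○○○○
○○○○○○○○
○○○○○○○○
gen 4: ○○○○○○○○
○○○○○○○○
○○○○○○○○
○○○●●○○○
○○○●v○○○
○○○○○○○○
○○○○○○○○
○○○○○○○○
gen 5: ○○○○○○○○
○○○○○○○○
○○○○○○○○
○○○●●○○○
○○○●○>○○
○○○○○○○○
○○○○○○○○
○○○○○○○○
gen 6: ○○○○○○○○
○○○○○○○○
○○○○○○○○
○○○●●○○○
○○○●○●○○
○○○○○v○○
○○○○○○○○
○○○○○○○○
gen 7: ○○○○○○○○
○○○○○○○○
○○○○○○○○
○○○●●○○○
○○○●○●○○
○○○○<●○○
○○○○○○○○
○○○○○○○○
gen 8: ○○○○○○○○
○○○○○○○○
○○○○○○○○
○○○●●○○○
○○○●^●○○
○○○○●●○○
○○○○○○○○
○○○○○○○○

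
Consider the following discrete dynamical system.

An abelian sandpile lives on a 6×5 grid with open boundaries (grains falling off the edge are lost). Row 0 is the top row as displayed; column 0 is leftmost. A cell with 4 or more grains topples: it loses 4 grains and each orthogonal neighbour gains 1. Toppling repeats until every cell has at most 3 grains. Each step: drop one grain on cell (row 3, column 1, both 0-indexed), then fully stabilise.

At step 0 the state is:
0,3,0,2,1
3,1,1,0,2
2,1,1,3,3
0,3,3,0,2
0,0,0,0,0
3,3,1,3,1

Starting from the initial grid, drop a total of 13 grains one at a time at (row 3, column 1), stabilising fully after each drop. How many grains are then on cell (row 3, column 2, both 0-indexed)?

1

step 0: 0,3,0,2,1
3,1,1,0,2
2,1,1,3,3
0,3,3,0,2
0,0,0,0,0
3,3,1,3,1
step 1: 0,3,0,2,1
3,1,1,0,2
2,2,2,3,3
1,1,0,1,2
0,1,1,0,0
3,3,1,3,1
step 2: 0,3,0,2,1
3,1,1,0,2
2,2,2,3,3
1,2,0,1,2
0,1,1,0,0
3,3,1,3,1
step 3: 0,3,0,2,1
3,1,1,0,2
2,2,2,3,3
1,3,0,1,2
0,1,1,0,0
3,3,1,3,1
step 4: 0,3,0,2,1
3,1,1,0,2
2,3,2,3,3
2,0,1,1,2
0,2,1,0,0
3,3,1,3,1
step 5: 0,3,0,2,1
3,1,1,0,2
2,3,2,3,3
2,1,1,1,2
0,2,1,0,0
3,3,1,3,1
step 6: 0,3,0,2,1
3,1,1,0,2
2,3,2,3,3
2,2,1,1,2
0,2,1,0,0
3,3,1,3,1
step 7: 0,3,0,2,1
3,1,1,0,2
2,3,2,3,3
2,3,1,1,2
0,2,1,0,0
3,3,1,3,1
step 8: 0,3,0,2,1
3,2,1,0,2
3,0,3,3,3
3,1,2,1,2
0,3,1,0,0
3,3,1,3,1
step 9: 0,3,0,2,1
3,2,1,0,2
3,0,3,3,3
3,2,2,1,2
0,3,1,0,0
3,3,1,3,1
step 10: 0,3,0,2,1
3,2,1,0,2
3,0,3,3,3
3,3,2,1,2
0,3,1,0,0
3,3,1,3,1
step 11: 1,3,0,2,1
0,3,1,0,2
1,2,3,3,3
1,2,3,1,2
3,1,2,0,0
0,1,2,3,1
step 12: 1,3,0,2,1
0,3,1,0,2
1,2,3,3,3
1,3,3,1,2
3,1,2,0,0
0,1,2,3,1
step 13: 2,0,1,2,1
1,1,3,1,3
2,1,2,1,0
2,2,1,3,3
3,2,3,0,0
0,1,2,3,1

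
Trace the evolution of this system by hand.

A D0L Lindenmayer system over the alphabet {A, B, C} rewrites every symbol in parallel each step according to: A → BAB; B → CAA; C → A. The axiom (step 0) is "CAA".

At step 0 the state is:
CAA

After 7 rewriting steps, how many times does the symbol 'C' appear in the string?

k=0  CAA
k=1  ABABBAB
k=2  BABCAABABCAACAABABCAA
k=3  CAABABCAAABABBABCAABABCAAABABBABABABBABCAABABCAAABABBAB
k=4  ABABBABCAABABCAAABABBABBABCAABABCAACAABABCAAABABBABCAABABC…ABCAACAABABCAAABABBABCAABABCAAABABBABBABCAABABCAACAABABCAA  (len 153)
k=5  BABCAABABCAACAABABCAAABABBABCAABABCAAABABBABBABCAABABCAACA…CAACAABABCAAABABBABCAABABCAAABABBABABABBABCAABABCAAABABBAB  (len 415)
k=6  CAABABCAAABABBABCAABABCAAABABBABABABBABCAABABCAAABABBABBAB…ABCAACAABABCAAABABBABCAABABCAAABABBABBABCAABABCAACAABABCAA  (len 1137)
k=7  ABABBABCAABABCAAABABBABBABCAABABCAACAABABCAAABABBABCAABABC…CAACAABABCAAABABBABCAABABCAAABABBABABABBABCAABABCAAABABBAB  (len 3103)

414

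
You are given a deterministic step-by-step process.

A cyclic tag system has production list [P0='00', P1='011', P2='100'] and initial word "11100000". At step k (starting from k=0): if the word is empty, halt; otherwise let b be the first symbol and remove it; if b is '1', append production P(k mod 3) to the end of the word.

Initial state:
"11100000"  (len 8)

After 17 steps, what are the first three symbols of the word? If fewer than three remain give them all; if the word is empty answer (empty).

000

0) "11100000"  (len 8)
1) "110000000"  (len 9)
2) "10000000011"  (len 11)
3) "0000000011100"  (len 13)
4) "000000011100"  (len 12)
5) "00000011100"  (len 11)
6) "0000011100"  (len 10)
7) "000011100"  (len 9)
8) "00011100"  (len 8)
9) "0011100"  (len 7)
10) "011100"  (len 6)
11) "11100"  (len 5)
12) "1100100"  (len 7)
13) "10010000"  (len 8)
14) "0010000011"  (len 10)
15) "010000011"  (len 9)
16) "10000011"  (len 8)
17) "0000011011"  (len 10)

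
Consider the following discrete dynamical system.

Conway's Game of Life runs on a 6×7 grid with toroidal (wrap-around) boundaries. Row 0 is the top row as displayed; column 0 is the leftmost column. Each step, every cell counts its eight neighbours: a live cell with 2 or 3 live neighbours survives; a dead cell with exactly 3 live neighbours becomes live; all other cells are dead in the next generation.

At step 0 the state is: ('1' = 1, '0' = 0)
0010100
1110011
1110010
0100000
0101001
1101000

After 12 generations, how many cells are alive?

0) 0010100
1110011
1110010
0100000
0101001
1101000
1) 0000110
0000110
0000010
0000001
0100000
1101100
2) 0000001
0000001
0000111
0000000
0110000
1111110
3) 0111101
1000001
0000011
0000010
1000100
1001111
4) 0110000
0111100
1000010
0000110
1001000
0000000
5) 0100000
1001100
0110011
0000110
0000100
0110000
6) 1101000
1001111
1110001
0001101
0001110
0110000
7) 0001010
0001110
0110000
0100001
0000010
1100000
8) 0011011
0001010
1111110
1110000
0100001
0000101
9) 0011001
1000000
1000010
0000110
0110011
0011101
10) 1110111
1100000
0000110
1100100
1110001
0000101
11) 0011100
0011000
0000111
0011100
0011001
0000100
12) 0010100
0010000
0000010
0010001
0010010
0000110

10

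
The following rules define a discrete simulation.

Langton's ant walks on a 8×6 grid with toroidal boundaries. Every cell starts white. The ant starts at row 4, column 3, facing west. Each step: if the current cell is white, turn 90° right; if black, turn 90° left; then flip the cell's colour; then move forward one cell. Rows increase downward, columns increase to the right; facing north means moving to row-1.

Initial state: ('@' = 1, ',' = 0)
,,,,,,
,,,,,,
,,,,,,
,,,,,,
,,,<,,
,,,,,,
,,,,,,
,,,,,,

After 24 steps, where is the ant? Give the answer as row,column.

6,5

[0] ,,,,,,
,,,,,,
,,,,,,
,,,,,,
,,,<,,
,,,,,,
,,,,,,
,,,,,,
[1] ,,,,,,
,,,,,,
,,,,,,
,,,^,,
,,,@,,
,,,,,,
,,,,,,
,,,,,,
[2] ,,,,,,
,,,,,,
,,,,,,
,,,@>,
,,,@,,
,,,,,,
,,,,,,
,,,,,,
[3] ,,,,,,
,,,,,,
,,,,,,
,,,@@,
,,,@v,
,,,,,,
,,,,,,
,,,,,,
[4] ,,,,,,
,,,,,,
,,,,,,
,,,@@,
,,,<@,
,,,,,,
,,,,,,
,,,,,,
[5] ,,,,,,
,,,,,,
,,,,,,
,,,@@,
,,,,@,
,,,v,,
,,,,,,
,,,,,,
[6] ,,,,,,
,,,,,,
,,,,,,
,,,@@,
,,,,@,
,,<@,,
,,,,,,
,,,,,,
[7] ,,,,,,
,,,,,,
,,,,,,
,,,@@,
,,^,@,
,,@@,,
,,,,,,
,,,,,,
[8] ,,,,,,
,,,,,,
,,,,,,
,,,@@,
,,@>@,
,,@@,,
,,,,,,
,,,,,,
[9] ,,,,,,
,,,,,,
,,,,,,
,,,@@,
,,@@@,
,,@v,,
,,,,,,
,,,,,,
[10] ,,,,,,
,,,,,,
,,,,,,
,,,@@,
,,@@@,
,,@,>,
,,,,,,
,,,,,,
[11] ,,,,,,
,,,,,,
,,,,,,
,,,@@,
,,@@@,
,,@,@,
,,,,v,
,,,,,,
[12] ,,,,,,
,,,,,,
,,,,,,
,,,@@,
,,@@@,
,,@,@,
,,,<@,
,,,,,,
[13] ,,,,,,
,,,,,,
,,,,,,
,,,@@,
,,@@@,
,,@^@,
,,,@@,
,,,,,,
[14] ,,,,,,
,,,,,,
,,,,,,
,,,@@,
,,@@@,
,,@@>,
,,,@@,
,,,,,,
[15] ,,,,,,
,,,,,,
,,,,,,
,,,@@,
,,@@^,
,,@@,,
,,,@@,
,,,,,,
[16] ,,,,,,
,,,,,,
,,,,,,
,,,@@,
,,@<,,
,,@@,,
,,,@@,
,,,,,,
[17] ,,,,,,
,,,,,,
,,,,,,
,,,@@,
,,@,,,
,,@v,,
,,,@@,
,,,,,,
[18] ,,,,,,
,,,,,,
,,,,,,
,,,@@,
,,@,,,
,,@,>,
,,,@@,
,,,,,,
[19] ,,,,,,
,,,,,,
,,,,,,
,,,@@,
,,@,,,
,,@,@,
,,,@v,
,,,,,,
[20] ,,,,,,
,,,,,,
,,,,,,
,,,@@,
,,@,,,
,,@,@,
,,,@,>
,,,,,,
[21] ,,,,,,
,,,,,,
,,,,,,
,,,@@,
,,@,,,
,,@,@,
,,,@,@
,,,,,v
[22] ,,,,,,
,,,,,,
,,,,,,
,,,@@,
,,@,,,
,,@,@,
,,,@,@
,,,,<@
[23] ,,,,,,
,,,,,,
,,,,,,
,,,@@,
,,@,,,
,,@,@,
,,,@^@
,,,,@@
[24] ,,,,,,
,,,,,,
,,,,,,
,,,@@,
,,@,,,
,,@,@,
,,,@@>
,,,,@@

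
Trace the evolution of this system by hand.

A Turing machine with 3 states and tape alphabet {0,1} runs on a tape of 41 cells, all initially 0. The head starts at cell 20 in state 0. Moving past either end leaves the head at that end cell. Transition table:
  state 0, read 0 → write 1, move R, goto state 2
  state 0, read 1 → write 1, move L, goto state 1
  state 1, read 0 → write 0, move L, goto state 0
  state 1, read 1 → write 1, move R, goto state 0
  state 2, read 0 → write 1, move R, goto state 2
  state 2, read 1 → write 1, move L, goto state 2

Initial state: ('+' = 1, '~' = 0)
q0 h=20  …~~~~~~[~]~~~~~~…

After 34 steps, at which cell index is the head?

[0] q0 h=20  …~~~~~~[~]~~~~~~…
[1] q2 h=21  …~~~~~+[~]~~~~~~…
[2] q2 h=22  …~~~~++[~]~~~~~~…
[3] q2 h=23  …~~~+++[~]~~~~~~…
[4] q2 h=24  …~~++++[~]~~~~~~…
[5] q2 h=25  …~+++++[~]~~~~~~…
[6] q2 h=26  …++++++[~]~~~~~~…
[7] q2 h=27  …++++++[~]~~~~~~…
[8] q2 h=28  …++++++[~]~~~~~~…
[9] q2 h=29  …++++++[~]~~~~~~…
[10] q2 h=30  …++++++[~]~~~~~~…
[11] q2 h=31  …++++++[~]~~~~~~…
[12] q2 h=32  …++++++[~]~~~~~~…
[13] q2 h=33  …++++++[~]~~~~~~…
[14] q2 h=34  …++++++[~]~~~~~~|
[15] q2 h=35  …++++++[~]~~~~~|
[16] q2 h=36  …++++++[~]~~~~|
[17] q2 h=37  …++++++[~]~~~|
[18] q2 h=38  …++++++[~]~~|
[19] q2 h=39  …++++++[~]~|
[20] q2 h=40  …++++++[~]|
[21] q2 h=40  …++++++[+]|
[22] q2 h=39  …++++++[+]+|
[23] q2 h=38  …++++++[+]++|
[24] q2 h=37  …++++++[+]+++|
[25] q2 h=36  …++++++[+]++++|
[26] q2 h=35  …++++++[+]+++++|
[27] q2 h=34  …++++++[+]++++++|
[28] q2 h=33  …++++++[+]++++++…
[29] q2 h=32  …++++++[+]++++++…
[30] q2 h=31  …++++++[+]++++++…
[31] q2 h=30  …++++++[+]++++++…
[32] q2 h=29  …++++++[+]++++++…
[33] q2 h=28  …++++++[+]++++++…
[34] q2 h=27  …++++++[+]++++++…

27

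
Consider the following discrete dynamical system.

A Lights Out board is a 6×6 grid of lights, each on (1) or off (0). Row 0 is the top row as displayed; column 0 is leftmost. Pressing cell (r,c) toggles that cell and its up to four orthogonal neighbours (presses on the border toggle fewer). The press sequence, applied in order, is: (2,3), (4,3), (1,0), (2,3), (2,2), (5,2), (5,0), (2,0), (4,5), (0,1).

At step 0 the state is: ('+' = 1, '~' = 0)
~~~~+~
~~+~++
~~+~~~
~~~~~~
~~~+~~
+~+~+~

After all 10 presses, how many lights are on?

14

step 0: ~~~~+~
~~+~++
~~+~~~
~~~~~~
~~~+~~
+~+~+~
step 1: ~~~~+~
~~++++
~~~++~
~~~+~~
~~~+~~
+~+~+~
step 2: ~~~~+~
~~++++
~~~++~
~~~~~~
~~+~+~
+~+++~
step 3: +~~~+~
++++++
+~~++~
~~~~~~
~~+~+~
+~+++~
step 4: +~~~+~
+++~++
+~+~~~
~~~+~~
~~+~+~
+~+++~
step 5: +~~~+~
++~~++
++~+~~
~~++~~
~~+~+~
+~+++~
step 6: +~~~+~
++~~++
++~+~~
~~++~~
~~~~+~
++~~+~
step 7: +~~~+~
++~~++
++~+~~
~~++~~
+~~~+~
~~~~+~
step 8: +~~~+~
~+~~++
~~~+~~
+~++~~
+~~~+~
~~~~+~
step 9: +~~~+~
~+~~++
~~~+~~
+~++~+
+~~~~+
~~~~++
step 10: ~++~+~
~~~~++
~~~+~~
+~++~+
+~~~~+
~~~~++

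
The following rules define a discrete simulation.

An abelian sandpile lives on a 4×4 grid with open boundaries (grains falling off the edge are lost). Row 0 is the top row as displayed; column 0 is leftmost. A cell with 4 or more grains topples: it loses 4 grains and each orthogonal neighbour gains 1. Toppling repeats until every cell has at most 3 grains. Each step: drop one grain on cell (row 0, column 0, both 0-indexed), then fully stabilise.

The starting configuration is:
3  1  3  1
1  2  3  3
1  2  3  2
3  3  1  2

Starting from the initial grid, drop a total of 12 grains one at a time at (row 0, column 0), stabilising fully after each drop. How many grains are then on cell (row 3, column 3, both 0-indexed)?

3

0) 3  1  3  1
1  2  3  3
1  2  3  2
3  3  1  2
1) 0  2  3  1
2  2  3  3
1  2  3  2
3  3  1  2
2) 1  2  3  1
2  2  3  3
1  2  3  2
3  3  1  2
3) 2  2  3  1
2  2  3  3
1  2  3  2
3  3  1  2
4) 3  2  3  1
2  2  3  3
1  2  3  2
3  3  1  2
5) 0  3  3  1
3  2  3  3
1  2  3  2
3  3  1  2
6) 1  3  3  1
3  2  3  3
1  2  3  2
3  3  1  2
7) 2  3  3  1
3  2  3  3
1  2  3  2
3  3  1  2
8) 3  3  3  1
3  2  3  3
1  2  3  2
3  3  1  2
9) 2  2  1  3
2  2  3  1
0  2  2  0
1  1  3  3
10) 3  2  1  3
2  2  3  1
0  2  2  0
1  1  3  3
11) 0  3  1  3
3  2  3  1
0  2  2  0
1  1  3  3
12) 1  3  1  3
3  2  3  1
0  2  2  0
1  1  3  3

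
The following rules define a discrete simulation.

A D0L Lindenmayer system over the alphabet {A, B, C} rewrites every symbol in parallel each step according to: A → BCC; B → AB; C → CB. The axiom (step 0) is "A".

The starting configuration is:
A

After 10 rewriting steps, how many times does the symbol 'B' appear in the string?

[0] A
[1] BCC
[2] ABCBCB
[3] BCCABCBABCBAB
[4] ABCBCBBCCABCBABBCCABCBABBCCAB
[5] BCCABCBABCBABABCBCBBCCABCBABBCCABABCBCBBCCABCBABBCCABABCBCBBCCAB
[6] ABCBCBBCCABCBABBCCABCBABBCCABBCCABCBABCBABABCBCBBCCABCBABB…BABABCBCBBCCABCBABBCCABABCBCBBCCABBCCABCBABCBABABCBCBBCCAB  (len 141)
[7] BCCABCBABCBABABCBCBBCCABCBABBCCABABCBCBBCCABCBABBCCABABCBC…BCCABABCBCBBCCABCBABBCCABCBABBCCABBCCABCBABCBABABCBCBBCCAB  (len 311)
[8] ABCBCBBCCABCBABBCCABCBABBCCABBCCABCBABCBABABCBCBBCCABCBABB…BCCABABCBCBBCCABCBABBCCABCBABBCCABBCCABCBABCBABABCBCBBCCAB  (len 686)
[9] BCCABCBABCBABABCBCBBCCABCBABBCCABABCBCBBCCABCBABBCCABABCBC…BCCABABCBCBBCCABCBABBCCABCBABBCCABBCCABCBABCBABABCBCBBCCAB  (len 1513)
[10] ABCBCBBCCABCBABBCCABCBABBCCABBCCABCBABCBABABCBCBBCCABCBABB…BCCABABCBCBBCCABCBABBCCABCBABBCCABBCCABCBABCBABABCBCBBCCAB  (len 3337)

1513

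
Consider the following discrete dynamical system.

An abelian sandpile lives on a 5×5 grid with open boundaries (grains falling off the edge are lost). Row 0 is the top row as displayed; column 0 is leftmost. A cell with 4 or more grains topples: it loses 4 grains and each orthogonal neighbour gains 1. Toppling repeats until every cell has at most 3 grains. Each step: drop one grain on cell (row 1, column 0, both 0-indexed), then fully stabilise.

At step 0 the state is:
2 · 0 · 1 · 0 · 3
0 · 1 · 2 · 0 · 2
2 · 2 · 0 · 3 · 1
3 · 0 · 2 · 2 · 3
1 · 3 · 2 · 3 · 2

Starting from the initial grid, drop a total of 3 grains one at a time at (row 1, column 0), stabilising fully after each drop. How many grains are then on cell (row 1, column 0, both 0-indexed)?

3

0) 2 · 0 · 1 · 0 · 3
0 · 1 · 2 · 0 · 2
2 · 2 · 0 · 3 · 1
3 · 0 · 2 · 2 · 3
1 · 3 · 2 · 3 · 2
1) 2 · 0 · 1 · 0 · 3
1 · 1 · 2 · 0 · 2
2 · 2 · 0 · 3 · 1
3 · 0 · 2 · 2 · 3
1 · 3 · 2 · 3 · 2
2) 2 · 0 · 1 · 0 · 3
2 · 1 · 2 · 0 · 2
2 · 2 · 0 · 3 · 1
3 · 0 · 2 · 2 · 3
1 · 3 · 2 · 3 · 2
3) 2 · 0 · 1 · 0 · 3
3 · 1 · 2 · 0 · 2
2 · 2 · 0 · 3 · 1
3 · 0 · 2 · 2 · 3
1 · 3 · 2 · 3 · 2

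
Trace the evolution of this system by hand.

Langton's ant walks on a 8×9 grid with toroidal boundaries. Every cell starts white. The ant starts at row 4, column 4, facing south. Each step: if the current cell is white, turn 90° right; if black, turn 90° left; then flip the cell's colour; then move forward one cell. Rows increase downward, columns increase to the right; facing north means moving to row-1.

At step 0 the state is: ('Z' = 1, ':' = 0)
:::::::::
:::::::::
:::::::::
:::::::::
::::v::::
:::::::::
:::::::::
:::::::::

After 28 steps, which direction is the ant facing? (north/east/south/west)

step 0: :::::::::
:::::::::
:::::::::
:::::::::
::::v::::
:::::::::
:::::::::
:::::::::
step 1: :::::::::
:::::::::
:::::::::
:::::::::
:::<Z::::
:::::::::
:::::::::
:::::::::
step 2: :::::::::
:::::::::
:::::::::
:::^:::::
:::ZZ::::
:::::::::
:::::::::
:::::::::
step 3: :::::::::
:::::::::
:::::::::
:::Z>::::
:::ZZ::::
:::::::::
:::::::::
:::::::::
step 4: :::::::::
:::::::::
:::::::::
:::ZZ::::
:::Zv::::
:::::::::
:::::::::
:::::::::
step 5: :::::::::
:::::::::
:::::::::
:::ZZ::::
:::Z:>:::
:::::::::
:::::::::
:::::::::
step 6: :::::::::
:::::::::
:::::::::
:::ZZ::::
:::Z:Z:::
:::::v:::
:::::::::
:::::::::
step 7: :::::::::
:::::::::
:::::::::
:::ZZ::::
:::Z:Z:::
::::<Z:::
:::::::::
:::::::::
step 8: :::::::::
:::::::::
:::::::::
:::ZZ::::
:::Z^Z:::
::::ZZ:::
:::::::::
:::::::::
step 9: :::::::::
:::::::::
:::::::::
:::ZZ::::
:::ZZ>:::
::::ZZ:::
:::::::::
:::::::::
step 10: :::::::::
:::::::::
:::::::::
:::ZZ^:::
:::ZZ::::
::::ZZ:::
:::::::::
:::::::::
step 11: :::::::::
:::::::::
:::::::::
:::ZZZ>::
:::ZZ::::
::::ZZ:::
:::::::::
:::::::::
step 12: :::::::::
:::::::::
:::::::::
:::ZZZZ::
:::ZZ:v::
::::ZZ:::
:::::::::
:::::::::
step 13: :::::::::
:::::::::
:::::::::
:::ZZZZ::
:::ZZ<Z::
::::ZZ:::
:::::::::
:::::::::
step 14: :::::::::
:::::::::
:::::::::
:::ZZ^Z::
:::ZZZZ::
::::ZZ:::
:::::::::
:::::::::
step 15: :::::::::
:::::::::
:::::::::
:::Z<:Z::
:::ZZZZ::
::::ZZ:::
:::::::::
:::::::::
step 16: :::::::::
:::::::::
:::::::::
:::Z::Z::
:::ZvZZ::
::::ZZ:::
:::::::::
:::::::::
step 17: :::::::::
:::::::::
:::::::::
:::Z::Z::
:::Z:>Z::
::::ZZ:::
:::::::::
:::::::::
step 18: :::::::::
:::::::::
:::::::::
:::Z:^Z::
:::Z::Z::
::::ZZ:::
:::::::::
:::::::::
step 19: :::::::::
:::::::::
:::::::::
:::Z:Z>::
:::Z::Z::
::::ZZ:::
:::::::::
:::::::::
step 20: :::::::::
:::::::::
::::::^::
:::Z:Z:::
:::Z::Z::
::::ZZ:::
:::::::::
:::::::::
step 21: :::::::::
:::::::::
::::::Z>:
:::Z:Z:::
:::Z::Z::
::::ZZ:::
:::::::::
:::::::::
step 22: :::::::::
:::::::::
::::::ZZ:
:::Z:Z:v:
:::Z::Z::
::::ZZ:::
:::::::::
:::::::::
step 23: :::::::::
:::::::::
::::::ZZ:
:::Z:Z<Z:
:::Z::Z::
::::ZZ:::
:::::::::
:::::::::
step 24: :::::::::
:::::::::
::::::^Z:
:::Z:ZZZ:
:::Z::Z::
::::ZZ:::
:::::::::
:::::::::
step 25: :::::::::
:::::::::
:::::<:Z:
:::Z:ZZZ:
:::Z::Z::
::::ZZ:::
:::::::::
:::::::::
step 26: :::::::::
:::::^:::
:::::Z:Z:
:::Z:ZZZ:
:::Z::Z::
::::ZZ:::
:::::::::
:::::::::
step 27: :::::::::
:::::Z>::
:::::Z:Z:
:::Z:ZZZ:
:::Z::Z::
::::ZZ:::
:::::::::
:::::::::
step 28: :::::::::
:::::ZZ::
:::::ZvZ:
:::Z:ZZZ:
:::Z::Z::
::::ZZ:::
:::::::::
:::::::::

south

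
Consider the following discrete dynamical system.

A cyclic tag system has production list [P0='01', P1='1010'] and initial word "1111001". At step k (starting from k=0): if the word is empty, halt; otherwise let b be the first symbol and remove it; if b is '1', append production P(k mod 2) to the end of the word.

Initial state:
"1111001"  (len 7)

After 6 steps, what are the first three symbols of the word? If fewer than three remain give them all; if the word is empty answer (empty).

101

0) "1111001"  (len 7)
1) "11100101"  (len 8)
2) "11001011010"  (len 11)
3) "100101101001"  (len 12)
4) "001011010011010"  (len 15)
5) "01011010011010"  (len 14)
6) "1011010011010"  (len 13)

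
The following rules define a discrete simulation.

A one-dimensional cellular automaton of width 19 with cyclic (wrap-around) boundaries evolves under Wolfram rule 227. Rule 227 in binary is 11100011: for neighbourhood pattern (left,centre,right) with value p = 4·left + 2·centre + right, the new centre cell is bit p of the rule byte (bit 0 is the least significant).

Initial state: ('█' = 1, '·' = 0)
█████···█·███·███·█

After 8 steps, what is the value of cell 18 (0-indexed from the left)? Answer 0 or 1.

k=0  █████···█·███·███·█
k=1  █████·██·█·███·███·
k=2  ·█████·██·█·███·███
k=3  █·█████·██·█·███·██
k=4  ██·█████·██·█·███·█
k=5  ███·█████·██·█·███·
k=6  ·███·█████·██·█·███
k=7  █·███·█████·██·█·██
k=8  ██·███·█████·██·█·█

1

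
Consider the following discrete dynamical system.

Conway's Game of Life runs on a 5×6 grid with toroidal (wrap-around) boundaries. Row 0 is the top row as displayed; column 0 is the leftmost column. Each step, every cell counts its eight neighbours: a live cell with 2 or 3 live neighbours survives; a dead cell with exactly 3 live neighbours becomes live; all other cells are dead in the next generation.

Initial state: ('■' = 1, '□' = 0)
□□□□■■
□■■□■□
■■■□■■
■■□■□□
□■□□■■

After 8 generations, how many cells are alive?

2

step 0: □□□□■■
□■■□■□
■■■□■■
■■□■□□
□■□□■■
step 1: □■■□□□
□□■□□□
□□□□■□
□□□■□□
□■■■□□
step 2: □□□□□□
□■■■□□
□□□■□□
□□□■■□
□■□■□□
step 3: □■□■□□
□□■■□□
□□□□□□
□□□■■□
□□■■■□
step 4: □■□□□□
□□■■□□
□□■□■□
□□■□■□
□□□□□□
step 5: □□■□□□
□■■■□□
□■■□■□
□□□□□□
□□□□□□
step 6: □■■■□□
□□□□□□
□■□□□□
□□□□□□
□□□□□□
step 7: □□■□□□
□■□□□□
□□□□□□
□□□□□□
□□■□□□
step 8: □■■□□□
□□□□□□
□□□□□□
□□□□□□
□□□□□□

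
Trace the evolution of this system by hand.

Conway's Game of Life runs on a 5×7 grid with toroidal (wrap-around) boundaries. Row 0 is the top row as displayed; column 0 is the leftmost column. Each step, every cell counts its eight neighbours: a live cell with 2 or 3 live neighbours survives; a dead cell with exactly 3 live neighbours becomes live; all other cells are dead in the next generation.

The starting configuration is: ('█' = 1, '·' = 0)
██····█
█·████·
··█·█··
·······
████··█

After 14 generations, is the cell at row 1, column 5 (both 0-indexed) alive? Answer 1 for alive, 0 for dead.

0) ██····█
█·████·
··█·█··
·······
████··█
1) ·······
█·█·██·
·██·██·
█······
··█···█
2) ·█·█·██
··█·███
█·█·██·
█·██·██
·······
3) █·██··█
··█····
█·█····
█·██·█·
·█·█···
4) █··█···
█·█···█
··█···█
█··██·█
·······
5) ██····█
█·██··█
··█····
█··█·██
█··██·█
6) ····█··
··██··█
··█·██·
████·█·
··███··
7) ····██·
··█····
█····█·
·····██
·····█·
8) ····██·
····███
·····█·
····██·
·······
9) ····█·█
······█
·······
····██·
·······
10) ·····█·
·····█·
·····█·
·······
····█··
11) ····██·
····███
·······
·······
·······
12) ····█·█
····█·█
·····█·
·······
·······
13) ·······
····█·█
·····█·
·······
·······
14) ·······
·····█·
·····█·
·······
·······

1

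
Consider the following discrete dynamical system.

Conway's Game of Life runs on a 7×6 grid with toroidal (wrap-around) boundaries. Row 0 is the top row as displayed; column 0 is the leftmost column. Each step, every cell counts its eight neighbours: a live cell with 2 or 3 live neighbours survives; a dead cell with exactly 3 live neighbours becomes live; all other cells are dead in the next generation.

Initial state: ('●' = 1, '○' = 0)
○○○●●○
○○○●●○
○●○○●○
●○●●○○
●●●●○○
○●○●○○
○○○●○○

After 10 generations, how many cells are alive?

t=0: ○○○●●○
○○○●●○
○●○○●○
●○●●○○
●●●●○○
○●○●○○
○○○●○○
t=1: ○○●○○○
○○●○○●
○●○○●●
●○○○●●
●○○○●○
●●○●●○
○○○●○○
t=2: ○○●●○○
●●●●●●
○●○●○○
○●○●○○
○○○○○○
●●●●●○
○●○●●○
t=3: ○○○○○○
●○○○○●
○○○○○●
○○○○○○
●○○○●○
●●○○●●
●○○○○●
t=4: ○○○○○○
●○○○○●
●○○○○●
○○○○○●
●●○○●○
○●○○●○
○●○○●○
t=5: ●○○○○●
●○○○○●
○○○○●○
○●○○●○
●●○○●○
○●●●●○
○○○○○○
t=6: ●○○○○●
●○○○●○
●○○○●○
●●○●●○
●○○○●○
●●●●●●
●●●●●●
t=7: ○○●○○○
●●○○●○
●○○○●○
●●○●●○
○○○○○○
○○○○○○
○○○○○○
t=8: ○●○○○○
●●○●○○
○○●○●○
●●○●●○
○○○○○○
○○○○○○
○○○○○○
t=9: ●●●○○○
●●○●○○
○○○○●○
○●●●●●
○○○○○○
○○○○○○
○○○○○○
t=10: ●○●○○○
●○○●○●
○○○○○○
○○●●●●
○○●●●○
○○○○○○
○●○○○○

13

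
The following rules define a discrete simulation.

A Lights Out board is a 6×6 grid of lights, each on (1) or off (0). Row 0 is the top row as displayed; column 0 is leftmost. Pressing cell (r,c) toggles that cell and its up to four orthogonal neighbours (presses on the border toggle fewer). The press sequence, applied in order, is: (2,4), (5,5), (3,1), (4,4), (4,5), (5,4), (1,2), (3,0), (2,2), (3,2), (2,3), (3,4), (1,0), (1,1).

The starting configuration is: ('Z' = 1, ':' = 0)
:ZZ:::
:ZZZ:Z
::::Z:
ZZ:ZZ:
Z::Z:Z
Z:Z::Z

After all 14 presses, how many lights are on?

15

[0] :ZZ:::
:ZZZ:Z
::::Z:
ZZ:ZZ:
Z::Z:Z
Z:Z::Z
[1] :ZZ:::
:ZZZZZ
:::Z:Z
ZZ:Z::
Z::Z:Z
Z:Z::Z
[2] :ZZ:::
:ZZZZZ
:::Z:Z
ZZ:Z::
Z::Z::
Z:Z:Z:
[3] :ZZ:::
:ZZZZZ
:Z:Z:Z
::ZZ::
ZZ:Z::
Z:Z:Z:
[4] :ZZ:::
:ZZZZZ
:Z:Z:Z
::ZZZ:
ZZ::ZZ
Z:Z:::
[5] :ZZ:::
:ZZZZZ
:Z:Z:Z
::ZZZZ
ZZ::::
Z:Z::Z
[6] :ZZ:::
:ZZZZZ
:Z:Z:Z
::ZZZZ
ZZ::Z:
Z:ZZZ:
[7] :Z::::
::::ZZ
:ZZZ:Z
::ZZZZ
ZZ::Z:
Z:ZZZ:
[8] :Z::::
::::ZZ
ZZZZ:Z
ZZZZZZ
:Z::Z:
Z:ZZZ:
[9] :Z::::
::Z:ZZ
Z::::Z
ZZ:ZZZ
:Z::Z:
Z:ZZZ:
[10] :Z::::
::Z:ZZ
Z:Z::Z
Z:Z:ZZ
:ZZ:Z:
Z:ZZZ:
[11] :Z::::
::ZZZZ
Z::ZZZ
Z:ZZZZ
:ZZ:Z:
Z:ZZZ:
[12] :Z::::
::ZZZZ
Z::Z:Z
Z:Z:::
:ZZ:::
Z:ZZZ:
[13] ZZ::::
ZZZZZZ
:::Z:Z
Z:Z:::
:ZZ:::
Z:ZZZ:
[14] Z:::::
:::ZZZ
:Z:Z:Z
Z:Z:::
:ZZ:::
Z:ZZZ: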